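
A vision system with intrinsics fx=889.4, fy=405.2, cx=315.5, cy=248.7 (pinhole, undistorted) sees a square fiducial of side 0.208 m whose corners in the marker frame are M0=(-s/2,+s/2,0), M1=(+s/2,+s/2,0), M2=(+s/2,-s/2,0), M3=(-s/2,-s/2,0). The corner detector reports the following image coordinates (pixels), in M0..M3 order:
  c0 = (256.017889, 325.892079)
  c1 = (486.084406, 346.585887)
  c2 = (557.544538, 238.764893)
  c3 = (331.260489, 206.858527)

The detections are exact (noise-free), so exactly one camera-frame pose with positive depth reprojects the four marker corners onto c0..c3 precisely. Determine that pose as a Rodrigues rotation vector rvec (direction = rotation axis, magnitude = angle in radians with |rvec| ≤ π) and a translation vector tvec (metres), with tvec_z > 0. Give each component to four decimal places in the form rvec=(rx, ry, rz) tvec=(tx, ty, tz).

Intrinsics K: fx=889.4, fy=405.2, cx=315.5, cy=248.7
Marker side s = 0.208 m; corners in marker frame (Z=0):
  M0 = (-0.1040, +0.1040, 0)
  M1 = (+0.1040, +0.1040, 0)
  M2 = (+0.1040, -0.1040, 0)
  M3 = (-0.1040, -0.1040, 0)
Detected image corners:
  c0 = (256.017889, 325.892079) px
  c1 = (486.084406, 346.585887) px
  c2 = (557.544538, 238.764893) px
  c3 = (331.260489, 206.858527) px
Planar DLT: solve 8×8 A·h = b for H (H[2,2]=1):
  H  [+1284.40405 -324.48591 +412.91922]
  H  [+254.68897 +563.04656 +280.55489]
  H  [+0.45948 +0.06801 +1.00000]
B = K⁻¹H; ‖b₁‖=1.404459, ‖b₂‖=1.404459; λ = 2/(‖b₁‖+‖b₂‖) = 0.712018, sign → tz>0 ⇒ λ=+0.712018
r₁ = λ·B[:,0] = (+0.91219,+0.24674,+0.32716); r₂ = λ·B[:,1] = (-0.27695,+0.95966,+0.04843)
r₃ = r₁×r₂ = (-0.30201,-0.13478,+0.94373); SVD([r₁ r₂ r₃]) → R = UVᵀ:
  R  [+0.91219 -0.27695 -0.30201]
  R  [+0.24674 +0.95966 -0.13478]
  R  [+0.32716 +0.04843 +0.94373]
t = (+0.07799, +0.05598, +0.71202) m
tr R = 2.815579; θ = arccos((tr R − 1)/2) = 0.432813 rad = 24.798°
axis k = ((R−Rᵀ)₃₂, (R−Rᵀ)₁₃, (R−Rᵀ)₂₁) / (2 sinθ) = (+0.218401, -0.750042, +0.624291)
rvec = θ·k = (+0.094527, -0.324628, +0.270201)

rvec=(0.0945, -0.3246, 0.2702) tvec=(0.0780, 0.0560, 0.7120)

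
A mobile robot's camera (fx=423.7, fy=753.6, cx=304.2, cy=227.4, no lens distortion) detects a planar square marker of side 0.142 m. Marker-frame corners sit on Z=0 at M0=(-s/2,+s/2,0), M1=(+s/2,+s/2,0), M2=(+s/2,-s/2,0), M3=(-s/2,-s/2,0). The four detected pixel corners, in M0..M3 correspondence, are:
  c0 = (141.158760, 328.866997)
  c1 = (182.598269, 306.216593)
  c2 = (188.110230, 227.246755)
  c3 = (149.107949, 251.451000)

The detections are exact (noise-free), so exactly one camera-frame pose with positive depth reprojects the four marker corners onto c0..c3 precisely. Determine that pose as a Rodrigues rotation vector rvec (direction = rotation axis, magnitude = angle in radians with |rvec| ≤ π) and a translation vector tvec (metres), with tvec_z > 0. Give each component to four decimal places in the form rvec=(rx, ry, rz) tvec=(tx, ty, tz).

Intrinsics K: fx=423.7, fy=753.6, cx=304.2, cy=227.4
Marker side s = 0.142 m; corners in marker frame (Z=0):
  M0 = (-0.0710, +0.0710, 0)
  M1 = (+0.0710, +0.0710, 0)
  M2 = (+0.0710, -0.0710, 0)
  M3 = (-0.0710, -0.0710, 0)
Detected image corners:
  c0 = (141.158760, 328.866997) px
  c1 = (182.598269, 306.216593) px
  c2 = (188.110230, 227.246755) px
  c3 = (149.107949, 251.451000) px
Planar DLT: solve 8×8 A·h = b for H (H[2,2]=1):
  H  [+236.36961 -125.88110 +164.95448]
  H  [-243.66766 +418.58644 +277.36430]
  H  [-0.28193 -0.47391 +1.00000]
B = K⁻¹H; ‖b₁‖=0.845157, ‖b₂‖=0.845157; λ = 2/(‖b₁‖+‖b₂‖) = 1.183213, sign → tz>0 ⇒ λ=+1.183213
r₁ = λ·B[:,0] = (+0.89958,-0.28192,-0.33358); r₂ = λ·B[:,1] = (+0.05106,+0.82642,-0.56074)
r₃ = r₁×r₂ = (+0.43376,+0.48740,+0.75782); SVD([r₁ r₂ r₃]) → R = UVᵀ:
  R  [+0.89958 +0.05106 +0.43376]
  R  [-0.28192 +0.82642 +0.48740]
  R  [-0.33358 -0.56074 +0.75782]
t = (-0.38885, +0.07845, +1.18321) m
tr R = 2.483820; θ = arccos((tr R − 1)/2) = 0.734882 rad = 42.106°
axis k = ((R−Rᵀ)₃₂, (R−Rᵀ)₁₃, (R−Rᵀ)₂₁) / (2 sinθ) = (-0.781607, +0.572220, -0.248303)
rvec = θ·k = (-0.574389, +0.420514, -0.182473)

rvec=(-0.5744, 0.4205, -0.1825) tvec=(-0.3889, 0.0784, 1.1832)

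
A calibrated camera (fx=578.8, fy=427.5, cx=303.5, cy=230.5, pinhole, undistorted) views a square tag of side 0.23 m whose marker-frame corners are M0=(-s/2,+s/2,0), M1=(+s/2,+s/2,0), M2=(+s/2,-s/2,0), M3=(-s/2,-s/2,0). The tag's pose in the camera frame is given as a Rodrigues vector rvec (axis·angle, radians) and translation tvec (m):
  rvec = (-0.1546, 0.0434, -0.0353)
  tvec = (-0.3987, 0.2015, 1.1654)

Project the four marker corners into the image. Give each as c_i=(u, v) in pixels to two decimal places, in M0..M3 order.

c0=(47.39, 349.03) c1=(161.59, 346.69) c2=(162.29, 260.79) c3=(51.50, 263.74)

Intrinsics K: fx=578.8, fy=427.5, cx=303.5, cy=230.5
Marker side s = 0.23 m; corners in marker frame (Z=0):
  M0 = (-0.1150, +0.1150, 0)
  M1 = (+0.1150, +0.1150, 0)
  M2 = (+0.1150, -0.1150, 0)
  M3 = (-0.1150, -0.1150, 0)
rvec = (-0.1546, 0.0434, -0.0353), |rvec| = θ = 0.16441 rad = 9.420°
Rodrigues: sinθ=0.16367, 1−cosθ=0.01348; R = I + sinθ·[k]× + (1−cosθ)·[k]×²:
    [+0.99844 +0.03179 +0.04593]
    [-0.03849 +0.98745 +0.15314]
    [-0.04048 -0.15467 +0.98714]
t = (-0.3987, 0.2015, 1.1654) m
M0: Pc = R·M0+t = (-0.50986, +0.31948, +1.15227); u = 578.8·(-0.50986)/1.15227 + 303.5 = 47.3884, v = 427.5·(+0.31948)/1.15227 + 230.5 = 349.0307
M1: Pc = R·M1+t = (-0.28022, +0.31063, +1.14296); u = 578.8·(-0.28022)/1.14296 + 303.5 = 161.5934, v = 427.5·(+0.31063)/1.14296 + 230.5 = 346.6852
M2: Pc = R·M2+t = (-0.28754, +0.08352, +1.17853); u = 578.8·(-0.28754)/1.17853 + 303.5 = 162.2855, v = 427.5·(+0.08352)/1.17853 + 230.5 = 260.7948
M3: Pc = R·M3+t = (-0.51718, +0.09237, +1.18784); u = 578.8·(-0.51718)/1.18784 + 303.5 = 51.4953, v = 427.5·(+0.09237)/1.18784 + 230.5 = 263.7432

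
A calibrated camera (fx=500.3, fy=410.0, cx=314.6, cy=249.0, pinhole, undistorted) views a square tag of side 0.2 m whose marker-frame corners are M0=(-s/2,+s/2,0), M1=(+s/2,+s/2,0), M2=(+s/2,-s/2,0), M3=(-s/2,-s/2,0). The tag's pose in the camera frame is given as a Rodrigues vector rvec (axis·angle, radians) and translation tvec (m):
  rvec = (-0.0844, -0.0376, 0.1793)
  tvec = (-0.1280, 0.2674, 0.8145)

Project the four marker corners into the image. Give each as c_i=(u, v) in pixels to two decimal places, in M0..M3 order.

Intrinsics K: fx=500.3, fy=410.0, cx=314.6, cy=249.0
Marker side s = 0.2 m; corners in marker frame (Z=0):
  M0 = (-0.1000, +0.1000, 0)
  M1 = (+0.1000, +0.1000, 0)
  M2 = (+0.1000, -0.1000, 0)
  M3 = (-0.1000, -0.1000, 0)
rvec = (-0.0844, -0.0376, 0.1793), |rvec| = θ = 0.20171 rad = 11.557°
Rodrigues: sinθ=0.20034, 1−cosθ=0.02027; R = I + sinθ·[k]× + (1−cosθ)·[k]×²:
    [+0.98328 -0.17651 -0.04489]
    [+0.17967 +0.98043 +0.08047]
    [+0.02980 -0.08719 +0.99575]
t = (-0.1280, 0.2674, 0.8145) m
M0: Pc = R·M0+t = (-0.24398, +0.34748, +0.80280); u = 500.3·(-0.24398)/0.80280 + 314.6 = 162.5545, v = 410.0·(+0.34748)/0.80280 + 249.0 = 426.4603
M1: Pc = R·M1+t = (-0.04732, +0.38341, +0.80876); u = 500.3·(-0.04732)/0.80876 + 314.6 = 285.3260, v = 410.0·(+0.38341)/0.80876 + 249.0 = 443.3688
M2: Pc = R·M2+t = (-0.01202, +0.18732, +0.82620); u = 500.3·(-0.01202)/0.82620 + 314.6 = 307.3202, v = 410.0·(+0.18732)/0.82620 + 249.0 = 341.9591
M3: Pc = R·M3+t = (-0.20868, +0.15139, +0.82024); u = 500.3·(-0.20868)/0.82024 + 314.6 = 187.3186, v = 410.0·(+0.15139)/0.82024 + 249.0 = 324.6731

c0=(162.55, 426.46) c1=(285.33, 443.37) c2=(307.32, 341.96) c3=(187.32, 324.67)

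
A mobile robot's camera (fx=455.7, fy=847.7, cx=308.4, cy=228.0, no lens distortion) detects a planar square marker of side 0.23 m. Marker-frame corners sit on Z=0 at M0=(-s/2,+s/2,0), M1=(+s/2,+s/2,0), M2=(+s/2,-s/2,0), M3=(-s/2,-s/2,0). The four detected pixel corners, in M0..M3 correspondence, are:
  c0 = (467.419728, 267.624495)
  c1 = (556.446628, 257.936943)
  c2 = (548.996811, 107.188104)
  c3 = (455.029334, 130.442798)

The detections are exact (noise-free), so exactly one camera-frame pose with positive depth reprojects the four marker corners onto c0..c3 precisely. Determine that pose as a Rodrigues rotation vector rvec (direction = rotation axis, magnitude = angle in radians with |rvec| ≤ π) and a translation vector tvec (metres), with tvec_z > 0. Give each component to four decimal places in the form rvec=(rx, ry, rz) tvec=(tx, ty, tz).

Intrinsics K: fx=455.7, fy=847.7, cx=308.4, cy=228.0
Marker side s = 0.23 m; corners in marker frame (Z=0):
  M0 = (-0.1150, +0.1150, 0)
  M1 = (+0.1150, +0.1150, 0)
  M2 = (+0.1150, -0.1150, 0)
  M3 = (-0.1150, -0.1150, 0)
Detected image corners:
  c0 = (467.419728, 267.624495) px
  c1 = (556.446628, 257.936943) px
  c2 = (548.996811, 107.188104) px
  c3 = (455.029334, 130.442798) px
Planar DLT: solve 8×8 A·h = b for H (H[2,2]=1):
  H  [+205.74435 +183.40715 +505.14077]
  H  [-142.83491 +677.27006 +193.43910]
  H  [-0.37818 +0.27577 +1.00000]
B = K⁻¹H; ‖b₁‖=0.804947, ‖b₂‖=0.804948; λ = 2/(‖b₁‖+‖b₂‖) = 1.242317, sign → tz>0 ⇒ λ=+1.242317
r₁ = λ·B[:,0] = (+0.87885,-0.08296,-0.46982); r₂ = λ·B[:,1] = (+0.26814,+0.90040,+0.34260)
r₃ = r₁×r₂ = (+0.39461,-0.42707,+0.81357); SVD([r₁ r₂ r₃]) → R = UVᵀ:
  R  [+0.87885 +0.26814 +0.39461]
  R  [-0.08296 +0.90040 -0.42707]
  R  [-0.46982 +0.34260 +0.81357]
t = (+0.53635, -0.05065, +1.24232) m
tr R = 2.592825; θ = arccos((tr R − 1)/2) = 0.649457 rad = 37.211°
axis k = ((R−Rᵀ)₃₂, (R−Rᵀ)₁₃, (R−Rᵀ)₂₁) / (2 sinθ) = (+0.636349, +0.714698, -0.290288)
rvec = θ·k = (+0.413281, +0.464165, -0.188529)

rvec=(0.4133, 0.4642, -0.1885) tvec=(0.5363, -0.0506, 1.2423)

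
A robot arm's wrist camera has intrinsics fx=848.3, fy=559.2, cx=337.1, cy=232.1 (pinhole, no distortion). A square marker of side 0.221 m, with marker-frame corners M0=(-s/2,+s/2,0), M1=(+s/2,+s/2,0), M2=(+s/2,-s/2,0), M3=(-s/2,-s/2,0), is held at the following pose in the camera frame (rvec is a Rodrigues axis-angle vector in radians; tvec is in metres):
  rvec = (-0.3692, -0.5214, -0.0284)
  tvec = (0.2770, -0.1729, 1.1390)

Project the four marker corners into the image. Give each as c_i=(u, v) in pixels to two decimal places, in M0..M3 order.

Intrinsics K: fx=848.3, fy=559.2, cx=337.1, cy=232.1
Marker side s = 0.221 m; corners in marker frame (Z=0):
  M0 = (-0.1105, +0.1105, 0)
  M1 = (+0.1105, +0.1105, 0)
  M2 = (+0.1105, -0.1105, 0)
  M3 = (-0.1105, -0.1105, 0)
rvec = (-0.3692, -0.5214, -0.0284), |rvec| = θ = 0.63951 rad = 36.641°
Rodrigues: sinθ=0.59680, 1−cosθ=0.19761; R = I + sinθ·[k]× + (1−cosθ)·[k]×²:
    [+0.86825 +0.11952 -0.48151]
    [+0.06651 +0.93375 +0.35170]
    [+0.49165 -0.33739 +0.80278]
t = (0.2770, -0.1729, 1.1390) m
M0: Pc = R·M0+t = (+0.19426, -0.07707, +1.04739); u = 848.3·(+0.19426)/1.04739 + 337.1 = 494.4385, v = 559.2·(-0.07707)/1.04739 + 232.1 = 190.9523
M1: Pc = R·M1+t = (+0.38615, -0.06237, +1.15605); u = 848.3·(+0.38615)/1.15605 + 337.1 = 620.4537, v = 559.2·(-0.06237)/1.15605 + 232.1 = 201.9298
M2: Pc = R·M2+t = (+0.35974, -0.26873, +1.23061); u = 848.3·(+0.35974)/1.23061 + 337.1 = 585.0775, v = 559.2·(-0.26873)/1.23061 + 232.1 = 109.9868
M3: Pc = R·M3+t = (+0.16785, -0.28343, +1.12195); u = 848.3·(+0.16785)/1.12195 + 337.1 = 464.0111, v = 559.2·(-0.28343)/1.12195 + 232.1 = 90.8347

c0=(494.44, 190.95) c1=(620.45, 201.93) c2=(585.08, 109.99) c3=(464.01, 90.83)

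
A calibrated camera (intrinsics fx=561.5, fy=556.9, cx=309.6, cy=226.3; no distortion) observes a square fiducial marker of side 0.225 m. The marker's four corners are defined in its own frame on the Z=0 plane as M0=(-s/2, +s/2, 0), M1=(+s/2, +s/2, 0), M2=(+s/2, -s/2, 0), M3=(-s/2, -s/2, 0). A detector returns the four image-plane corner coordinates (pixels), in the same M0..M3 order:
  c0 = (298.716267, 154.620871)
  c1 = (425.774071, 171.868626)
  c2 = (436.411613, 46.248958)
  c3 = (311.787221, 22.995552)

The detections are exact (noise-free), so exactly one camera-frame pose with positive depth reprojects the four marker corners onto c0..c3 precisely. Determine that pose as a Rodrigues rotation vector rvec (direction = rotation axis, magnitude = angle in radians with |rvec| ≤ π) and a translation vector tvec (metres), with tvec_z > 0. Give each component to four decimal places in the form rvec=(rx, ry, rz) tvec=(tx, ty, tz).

Intrinsics K: fx=561.5, fy=556.9, cx=309.6, cy=226.3
Marker side s = 0.225 m; corners in marker frame (Z=0):
  M0 = (-0.1125, +0.1125, 0)
  M1 = (+0.1125, +0.1125, 0)
  M2 = (+0.1125, -0.1125, 0)
  M3 = (-0.1125, -0.1125, 0)
Detected image corners:
  c0 = (298.716267, 154.620871) px
  c1 = (425.774071, 171.868626) px
  c2 = (436.411613, 46.248958) px
  c3 = (311.787221, 22.995552) px
Planar DLT: solve 8×8 A·h = b for H (H[2,2]=1):
  H  [+639.44957 -76.64044 +369.75778]
  H  [+111.65059 +564.85584 +98.70827]
  H  [+0.21782 -0.06542 +1.00000]
B = K⁻¹H; ‖b₁‖=1.047749, ‖b₂‖=1.047749; λ = 2/(‖b₁‖+‖b₂‖) = 0.954427, sign → tz>0 ⇒ λ=+0.954427
r₁ = λ·B[:,0] = (+0.97230,+0.10687,+0.20789); r₂ = λ·B[:,1] = (-0.09584,+0.99344,-0.06244)
r₃ = r₁×r₂ = (-0.21320,+0.04079,+0.97616); SVD([r₁ r₂ r₃]) → R = UVᵀ:
  R  [+0.97230 -0.09584 -0.21320]
  R  [+0.10687 +0.99344 +0.04079]
  R  [+0.20789 -0.06244 +0.97616]
t = (+0.10226, -0.21867, +0.95443) m
tr R = 2.941888; θ = arccos((tr R − 1)/2) = 0.241652 rad = 13.846°
axis k = ((R−Rᵀ)₃₂, (R−Rᵀ)₁₃, (R−Rᵀ)₂₁) / (2 sinθ) = (-0.215686, -0.879826, +0.423540)
rvec = θ·k = (-0.052121, -0.212612, +0.102349)

rvec=(-0.0521, -0.2126, 0.1023) tvec=(0.1023, -0.2187, 0.9544)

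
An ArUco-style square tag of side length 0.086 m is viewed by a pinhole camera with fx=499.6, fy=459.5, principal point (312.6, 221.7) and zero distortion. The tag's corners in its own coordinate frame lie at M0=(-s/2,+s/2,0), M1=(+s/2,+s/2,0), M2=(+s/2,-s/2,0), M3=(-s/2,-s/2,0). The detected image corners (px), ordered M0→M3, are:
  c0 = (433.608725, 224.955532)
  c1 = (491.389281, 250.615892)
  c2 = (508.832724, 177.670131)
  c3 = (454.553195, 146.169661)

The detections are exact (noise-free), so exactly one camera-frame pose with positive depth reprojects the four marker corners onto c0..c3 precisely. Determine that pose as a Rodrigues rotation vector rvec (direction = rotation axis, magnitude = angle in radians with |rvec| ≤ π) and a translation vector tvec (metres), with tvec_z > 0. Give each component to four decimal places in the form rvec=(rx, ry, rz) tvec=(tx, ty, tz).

rvec=(-0.1007, -0.5604, 0.3252) tvec=(0.1572, -0.0232, 0.4881)

Intrinsics K: fx=499.6, fy=459.5, cx=312.6, cy=221.7
Marker side s = 0.086 m; corners in marker frame (Z=0):
  M0 = (-0.0430, +0.0430, 0)
  M1 = (+0.0430, +0.0430, 0)
  M2 = (+0.0430, -0.0430, 0)
  M3 = (-0.0430, -0.0430, 0)
Detected image corners:
  c0 = (433.608725, 224.955532) px
  c1 = (491.389281, 250.615892) px
  c2 = (508.832724, 177.670131) px
  c3 = (454.553195, 146.169661) px
Planar DLT: solve 8×8 A·h = b for H (H[2,2]=1):
  H  [+1139.91288 -397.86838 +473.49655]
  H  [+539.76637 +806.31698 +199.88226]
  H  [+1.03523 -0.37193 +1.00000]
B = K⁻¹H; ‖b₁‖=2.048720, ‖b₂‖=2.048720; λ = 2/(‖b₁‖+‖b₂‖) = 0.488110, sign → tz>0 ⇒ λ=+0.488110
r₁ = λ·B[:,0] = (+0.79753,+0.32957,+0.50530); r₂ = λ·B[:,1] = (-0.27512,+0.94411,-0.18154)
r₃ = r₁×r₂ = (-0.53690,+0.00577,+0.84363); SVD([r₁ r₂ r₃]) → R = UVᵀ:
  R  [+0.79753 -0.27512 -0.53690]
  R  [+0.32957 +0.94411 +0.00577]
  R  [+0.50530 -0.18154 +0.84363]
t = (+0.15720, -0.02318, +0.48811) m
tr R = 2.585268; θ = arccos((tr R − 1)/2) = 0.655680 rad = 37.568°
axis k = ((R−Rᵀ)₃₂, (R−Rᵀ)₁₃, (R−Rᵀ)₂₁) / (2 sinθ) = (-0.153609, -0.854685, +0.495900)
rvec = θ·k = (-0.100718, -0.560400, +0.325152)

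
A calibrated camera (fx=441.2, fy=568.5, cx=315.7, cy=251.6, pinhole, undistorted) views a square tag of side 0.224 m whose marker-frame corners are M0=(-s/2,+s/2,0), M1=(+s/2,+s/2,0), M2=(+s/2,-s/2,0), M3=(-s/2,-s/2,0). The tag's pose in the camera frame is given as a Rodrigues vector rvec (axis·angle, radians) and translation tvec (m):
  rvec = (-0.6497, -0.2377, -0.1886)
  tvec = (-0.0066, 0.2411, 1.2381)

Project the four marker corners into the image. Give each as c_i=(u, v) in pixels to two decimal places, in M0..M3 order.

c0=(282.49, 420.54) c1=(362.61, 401.41) c2=(339.80, 312.39) c3=(266.67, 325.26)

Intrinsics K: fx=441.2, fy=568.5, cx=315.7, cy=251.6
Marker side s = 0.224 m; corners in marker frame (Z=0):
  M0 = (-0.1120, +0.1120, 0)
  M1 = (+0.1120, +0.1120, 0)
  M2 = (+0.1120, -0.1120, 0)
  M3 = (-0.1120, -0.1120, 0)
rvec = (-0.6497, -0.2377, -0.1886), |rvec| = θ = 0.71706 rad = 41.085°
Rodrigues: sinθ=0.65717, 1−cosθ=0.24626; R = I + sinθ·[k]× + (1−cosθ)·[k]×²:
    [+0.95590 +0.24681 -0.15916]
    [-0.09888 +0.78080 +0.61691]
    [+0.27653 -0.57397 +0.77077]
t = (-0.0066, 0.2411, 1.2381) m
M0: Pc = R·M0+t = (-0.08602, +0.33962, +1.14284); u = 441.2·(-0.08602)/1.14284 + 315.7 = 282.4923, v = 568.5·(+0.33962)/1.14284 + 251.6 = 420.5439
M1: Pc = R·M1+t = (+0.12810, +0.31747, +1.20479); u = 441.2·(+0.12810)/1.20479 + 315.7 = 362.6125, v = 568.5·(+0.31747)/1.20479 + 251.6 = 401.4059
M2: Pc = R·M2+t = (+0.07282, +0.14258, +1.33336); u = 441.2·(+0.07282)/1.33336 + 315.7 = 339.7951, v = 568.5·(+0.14258)/1.33336 + 251.6 = 312.3896
M3: Pc = R·M3+t = (-0.14130, +0.16473, +1.27141); u = 441.2·(-0.14130)/1.27141 + 315.7 = 266.6652, v = 568.5·(+0.16473)/1.27141 + 251.6 = 325.2554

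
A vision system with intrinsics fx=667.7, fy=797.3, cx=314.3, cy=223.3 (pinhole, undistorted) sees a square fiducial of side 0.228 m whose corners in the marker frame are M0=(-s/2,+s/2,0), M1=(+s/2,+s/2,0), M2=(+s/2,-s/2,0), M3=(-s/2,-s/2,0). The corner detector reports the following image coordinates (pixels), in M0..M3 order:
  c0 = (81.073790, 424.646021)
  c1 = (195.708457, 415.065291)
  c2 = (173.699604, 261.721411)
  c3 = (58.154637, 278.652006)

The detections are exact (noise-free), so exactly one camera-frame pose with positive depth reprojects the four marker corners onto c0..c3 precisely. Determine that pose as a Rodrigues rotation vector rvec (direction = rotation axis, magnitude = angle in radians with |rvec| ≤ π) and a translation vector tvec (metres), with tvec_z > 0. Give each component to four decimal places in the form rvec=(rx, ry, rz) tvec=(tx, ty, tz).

Intrinsics K: fx=667.7, fy=797.3, cx=314.3, cy=223.3
Marker side s = 0.228 m; corners in marker frame (Z=0):
  M0 = (-0.1140, +0.1140, 0)
  M1 = (+0.1140, +0.1140, 0)
  M2 = (+0.1140, -0.1140, 0)
  M3 = (-0.1140, -0.1140, 0)
Detected image corners:
  c0 = (81.073790, 424.646021) px
  c1 = (195.708457, 415.065291) px
  c2 = (173.699604, 261.721411) px
  c3 = (58.154637, 278.652006) px
Planar DLT: solve 8×8 A·h = b for H (H[2,2]=1):
  H  [+478.22419 +108.16503 +125.88658]
  H  [-130.00737 +682.08311 +345.82235]
  H  [-0.20870 +0.07543 +1.00000]
B = K⁻¹H; ‖b₁‖=0.847264, ‖b₂‖=0.847264; λ = 2/(‖b₁‖+‖b₂‖) = 1.180269, sign → tz>0 ⇒ λ=+1.180269
r₁ = λ·B[:,0] = (+0.96129,-0.12347,-0.24633); r₂ = λ·B[:,1] = (+0.14929,+0.98478,+0.08902)
r₃ = r₁×r₂ = (+0.23159,-0.12235,+0.96509); SVD([r₁ r₂ r₃]) → R = UVᵀ:
  R  [+0.96129 +0.14929 +0.23159]
  R  [-0.12347 +0.98478 -0.12235]
  R  [-0.24633 +0.08902 +0.96509]
t = (-0.33305, +0.18137, +1.18027) m
tr R = 2.911157; θ = arccos((tr R − 1)/2) = 0.299179 rad = 17.142°
axis k = ((R−Rᵀ)₃₂, (R−Rᵀ)₁₃, (R−Rᵀ)₂₁) / (2 sinθ) = (+0.358587, +0.810745, -0.462719)
rvec = θ·k = (+0.107282, +0.242558, -0.138436)

rvec=(0.1073, 0.2426, -0.1384) tvec=(-0.3331, 0.1814, 1.1803)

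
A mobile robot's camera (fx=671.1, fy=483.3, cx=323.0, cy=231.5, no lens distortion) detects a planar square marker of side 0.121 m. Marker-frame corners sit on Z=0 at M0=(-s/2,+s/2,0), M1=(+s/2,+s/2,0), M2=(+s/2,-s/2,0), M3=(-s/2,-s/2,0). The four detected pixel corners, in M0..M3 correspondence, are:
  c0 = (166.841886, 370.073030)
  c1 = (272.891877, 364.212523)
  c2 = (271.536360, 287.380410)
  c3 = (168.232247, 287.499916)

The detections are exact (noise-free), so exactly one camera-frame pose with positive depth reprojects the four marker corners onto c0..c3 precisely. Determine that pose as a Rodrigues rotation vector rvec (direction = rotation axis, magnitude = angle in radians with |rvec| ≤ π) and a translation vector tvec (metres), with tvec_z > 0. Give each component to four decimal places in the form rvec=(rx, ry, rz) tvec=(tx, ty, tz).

Intrinsics K: fx=671.1, fy=483.3, cx=323.0, cy=231.5
Marker side s = 0.121 m; corners in marker frame (Z=0):
  M0 = (-0.0605, +0.0605, 0)
  M1 = (+0.0605, +0.0605, 0)
  M2 = (+0.0605, -0.0605, 0)
  M3 = (-0.0605, -0.0605, 0)
Detected image corners:
  c0 = (166.841886, 370.073030) px
  c1 = (272.891877, 364.212523) px
  c2 = (271.536360, 287.380410) px
  c3 = (168.232247, 287.499916) px
Planar DLT: solve 8×8 A·h = b for H (H[2,2]=1):
  H  [+994.05351 -47.38682 +221.73494]
  H  [+167.77343 +586.93419 +326.71591]
  H  [+0.58716 -0.21669 +1.00000]
B = K⁻¹H; ‖b₁‖=1.336343, ‖b₂‖=1.336343; λ = 2/(‖b₁‖+‖b₂‖) = 0.748311, sign → tz>0 ⇒ λ=+0.748311
r₁ = λ·B[:,0] = (+0.89695,+0.04931,+0.43938); r₂ = λ·B[:,1] = (+0.02521,+0.98644,-0.16216)
r₃ = r₁×r₂ = (-0.44142,+0.15652,+0.88354); SVD([r₁ r₂ r₃]) → R = UVᵀ:
  R  [+0.89695 +0.02521 -0.44142]
  R  [+0.04931 +0.98644 +0.15652]
  R  [+0.43938 -0.16216 +0.88354]
t = (-0.11292, +0.14743, +0.74831) m
tr R = 2.766935; θ = arccos((tr R − 1)/2) = 0.487584 rad = 27.936°
axis k = ((R−Rᵀ)₃₂, (R−Rᵀ)₁₃, (R−Rᵀ)₂₁) / (2 sinθ) = (-0.340107, -0.940035, +0.025722)
rvec = θ·k = (-0.165830, -0.458346, +0.012542)

rvec=(-0.1658, -0.4583, 0.0125) tvec=(-0.1129, 0.1474, 0.7483)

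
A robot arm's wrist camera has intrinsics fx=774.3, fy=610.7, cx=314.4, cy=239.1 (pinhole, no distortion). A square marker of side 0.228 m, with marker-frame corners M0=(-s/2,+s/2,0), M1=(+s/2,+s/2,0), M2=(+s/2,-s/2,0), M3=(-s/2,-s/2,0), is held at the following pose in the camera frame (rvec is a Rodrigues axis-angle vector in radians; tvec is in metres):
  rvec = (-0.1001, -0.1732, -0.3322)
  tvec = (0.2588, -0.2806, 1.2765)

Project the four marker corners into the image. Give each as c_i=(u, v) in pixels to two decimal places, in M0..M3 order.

Intrinsics K: fx=774.3, fy=610.7, cx=314.4, cy=239.1
Marker side s = 0.228 m; corners in marker frame (Z=0):
  M0 = (-0.1140, +0.1140, 0)
  M1 = (+0.1140, +0.1140, 0)
  M2 = (+0.1140, -0.1140, 0)
  M3 = (-0.1140, -0.1140, 0)
rvec = (-0.1001, -0.1732, -0.3322), |rvec| = θ = 0.38778 rad = 22.218°
Rodrigues: sinθ=0.37814, 1−cosθ=0.07425; R = I + sinθ·[k]× + (1−cosθ)·[k]×²:
    [+0.93070 +0.33250 -0.15247]
    [-0.31538 +0.94056 +0.12602]
    [+0.18531 -0.06920 +0.98024]
t = (0.2588, -0.2806, 1.2765) m
M0: Pc = R·M0+t = (+0.19061, -0.13742, +1.24749); u = 774.3·(+0.19061)/1.24749 + 314.4 = 432.7064, v = 610.7·(-0.13742)/1.24749 + 239.1 = 171.8253
M1: Pc = R·M1+t = (+0.40280, -0.20933, +1.28974); u = 774.3·(+0.40280)/1.28974 + 314.4 = 556.2256, v = 610.7·(-0.20933)/1.28974 + 239.1 = 139.9812
M2: Pc = R·M2+t = (+0.32699, -0.42378, +1.30551); u = 774.3·(+0.32699)/1.30551 + 314.4 = 508.3405, v = 610.7·(-0.42378)/1.30551 + 239.1 = 40.8635
M3: Pc = R·M3+t = (+0.11480, -0.35187, +1.26326); u = 774.3·(+0.11480)/1.26326 + 314.4 = 384.7625, v = 610.7·(-0.35187)/1.26326 + 239.1 = 68.9947

c0=(432.71, 171.83) c1=(556.23, 139.98) c2=(508.34, 40.86) c3=(384.76, 68.99)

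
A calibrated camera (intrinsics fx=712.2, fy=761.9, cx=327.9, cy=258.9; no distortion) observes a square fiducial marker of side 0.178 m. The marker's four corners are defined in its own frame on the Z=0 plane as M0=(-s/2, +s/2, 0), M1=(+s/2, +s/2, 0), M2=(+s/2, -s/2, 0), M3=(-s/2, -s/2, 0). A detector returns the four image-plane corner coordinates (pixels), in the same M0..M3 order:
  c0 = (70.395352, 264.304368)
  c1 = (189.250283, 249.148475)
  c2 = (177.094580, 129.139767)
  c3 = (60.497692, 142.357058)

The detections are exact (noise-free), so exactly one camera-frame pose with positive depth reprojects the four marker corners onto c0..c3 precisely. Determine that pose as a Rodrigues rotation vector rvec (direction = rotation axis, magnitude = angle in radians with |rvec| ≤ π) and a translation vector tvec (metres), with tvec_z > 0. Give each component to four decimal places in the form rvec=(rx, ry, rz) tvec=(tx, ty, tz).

Intrinsics K: fx=712.2, fy=761.9, cx=327.9, cy=258.9
Marker side s = 0.178 m; corners in marker frame (Z=0):
  M0 = (-0.0890, +0.0890, 0)
  M1 = (+0.0890, +0.0890, 0)
  M2 = (+0.0890, -0.0890, 0)
  M3 = (-0.0890, -0.0890, 0)
Detected image corners:
  c0 = (70.395352, 264.304368) px
  c1 = (189.250283, 249.148475) px
  c2 = (177.094580, 129.139767) px
  c3 = (60.497692, 142.357058) px
Planar DLT: solve 8×8 A·h = b for H (H[2,2]=1):
  H  [+670.83228 +47.70454 +124.65410]
  H  [-64.62268 +657.06196 +195.57039]
  H  [+0.07655 -0.11493 +1.00000]
B = K⁻¹H; ‖b₁‖=0.916623, ‖b₂‖=0.916623; λ = 2/(‖b₁‖+‖b₂‖) = 1.090961, sign → tz>0 ⇒ λ=+1.090961
r₁ = λ·B[:,0] = (+0.98914,-0.12091,+0.08351); r₂ = λ·B[:,1] = (+0.13080,+0.98345,-0.12538)
r₃ = r₁×r₂ = (-0.06697,+0.13494,+0.98859); SVD([r₁ r₂ r₃]) → R = UVᵀ:
  R  [+0.98914 +0.13080 -0.06697]
  R  [-0.12091 +0.98345 +0.13494]
  R  [+0.08351 -0.12538 +0.98859]
t = (-0.31134, -0.09068, +1.09096) m
tr R = 2.961181; θ = arccos((tr R − 1)/2) = 0.197345 rad = 11.307°
axis k = ((R−Rᵀ)₃₂, (R−Rᵀ)₁₃, (R−Rᵀ)₂₁) / (2 sinθ) = (-0.663856, -0.383746, -0.641899)
rvec = θ·k = (-0.131009, -0.075731, -0.126676)

rvec=(-0.1310, -0.0757, -0.1267) tvec=(-0.3113, -0.0907, 1.0910)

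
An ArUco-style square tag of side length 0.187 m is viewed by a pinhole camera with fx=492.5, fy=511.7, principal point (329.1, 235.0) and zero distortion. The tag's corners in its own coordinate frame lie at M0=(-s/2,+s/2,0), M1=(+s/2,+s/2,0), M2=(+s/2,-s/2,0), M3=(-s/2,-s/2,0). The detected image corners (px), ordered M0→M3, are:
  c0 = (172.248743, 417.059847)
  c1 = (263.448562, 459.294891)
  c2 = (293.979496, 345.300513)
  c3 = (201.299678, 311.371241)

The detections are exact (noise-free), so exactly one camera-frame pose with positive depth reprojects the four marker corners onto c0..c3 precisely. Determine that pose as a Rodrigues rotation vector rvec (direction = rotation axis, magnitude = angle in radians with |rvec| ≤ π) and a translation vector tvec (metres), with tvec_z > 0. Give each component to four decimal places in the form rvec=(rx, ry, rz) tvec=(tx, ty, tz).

rvec=(-0.0795, 0.3311, 0.2626) tvec=(-0.1688, 0.2444, 0.8487)

Intrinsics K: fx=492.5, fy=511.7, cx=329.1, cy=235.0
Marker side s = 0.187 m; corners in marker frame (Z=0):
  M0 = (-0.0935, +0.0935, 0)
  M1 = (+0.0935, +0.0935, 0)
  M2 = (+0.0935, -0.0935, 0)
  M3 = (-0.0935, -0.0935, 0)
Detected image corners:
  c0 = (172.248743, 417.059847) px
  c1 = (263.448562, 459.294891) px
  c2 = (293.979496, 345.300513) px
  c3 = (201.299678, 311.371241) px
Planar DLT: solve 8×8 A·h = b for H (H[2,2]=1):
  H  [+400.81871 -168.56891 +231.12257]
  H  [+53.95756 +571.09244 +382.35418]
  H  [-0.39036 -0.04040 +1.00000]
B = K⁻¹H; ‖b₁‖=1.178305, ‖b₂‖=1.178305; λ = 2/(‖b₁‖+‖b₂‖) = 0.848677, sign → tz>0 ⇒ λ=+0.848677
r₁ = λ·B[:,0] = (+0.91206,+0.24164,-0.33129); r₂ = λ·B[:,1] = (-0.26757,+0.96293,-0.03429)
r₃ = r₁×r₂ = (+0.31072,+0.11991,+0.94291); SVD([r₁ r₂ r₃]) → R = UVᵀ:
  R  [+0.91206 -0.26757 +0.31072]
  R  [+0.24164 +0.96293 +0.11991]
  R  [-0.33129 -0.03429 +0.94291]
t = (-0.16883, +0.24439, +0.84868) m
tr R = 2.817901; θ = arccos((tr R − 1)/2) = 0.430036 rad = 24.639°
axis k = ((R−Rᵀ)₃₂, (R−Rᵀ)₁₃, (R−Rᵀ)₂₁) / (2 sinθ) = (-0.184939, +0.769968, +0.610693)
rvec = θ·k = (-0.079530, +0.331114, +0.262620)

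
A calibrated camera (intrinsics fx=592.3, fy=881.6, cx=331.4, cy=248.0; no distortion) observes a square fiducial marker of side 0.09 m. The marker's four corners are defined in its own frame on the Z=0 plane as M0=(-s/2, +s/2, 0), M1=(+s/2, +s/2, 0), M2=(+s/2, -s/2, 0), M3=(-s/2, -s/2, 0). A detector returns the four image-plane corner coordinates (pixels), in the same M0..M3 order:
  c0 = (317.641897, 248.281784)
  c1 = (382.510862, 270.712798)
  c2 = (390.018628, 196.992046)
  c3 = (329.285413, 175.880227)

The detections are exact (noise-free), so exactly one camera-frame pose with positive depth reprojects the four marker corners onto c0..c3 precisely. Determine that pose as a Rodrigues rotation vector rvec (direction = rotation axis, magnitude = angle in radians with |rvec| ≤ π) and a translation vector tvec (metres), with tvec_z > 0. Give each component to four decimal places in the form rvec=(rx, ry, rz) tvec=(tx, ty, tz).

Intrinsics K: fx=592.3, fy=881.6, cx=331.4, cy=248.0
Marker side s = 0.09 m; corners in marker frame (Z=0):
  M0 = (-0.0450, +0.0450, 0)
  M1 = (+0.0450, +0.0450, 0)
  M2 = (+0.0450, -0.0450, 0)
  M3 = (-0.0450, -0.0450, 0)
Detected image corners:
  c0 = (317.641897, 248.281784) px
  c1 = (382.510862, 270.712798) px
  c2 = (390.018628, 196.992046) px
  c3 = (329.285413, 175.880227) px
Planar DLT: solve 8×8 A·h = b for H (H[2,2]=1):
  H  [+702.94959 -365.13813 +355.04485]
  H  [+245.37977 +649.21357 +221.77620]
  H  [+0.01666 -0.72918 +1.00000]
B = K⁻¹H; ‖b₁‖=1.208984, ‖b₂‖=1.208984; λ = 2/(‖b₁‖+‖b₂‖) = 0.827141, sign → tz>0 ⇒ λ=+0.827141
r₁ = λ·B[:,0] = (+0.97395,+0.22634,+0.01378); r₂ = λ·B[:,1] = (-0.17245,+0.77878,-0.60313)
r₃ = r₁×r₂ = (-0.14725,+0.58504,+0.79752); SVD([r₁ r₂ r₃]) → R = UVᵀ:
  R  [+0.97395 -0.17245 -0.14725]
  R  [+0.22634 +0.77878 +0.58504]
  R  [+0.01378 -0.60313 +0.79752]
t = (+0.03302, -0.02460, +0.82714) m
tr R = 2.550246; θ = arccos((tr R − 1)/2) = 0.683886 rad = 39.184°
axis k = ((R−Rᵀ)₃₂, (R−Rᵀ)₁₃, (R−Rᵀ)₂₁) / (2 sinθ) = (-0.940297, -0.127439, +0.315597)
rvec = θ·k = (-0.643056, -0.087154, +0.215832)

rvec=(-0.6431, -0.0872, 0.2158) tvec=(0.0330, -0.0246, 0.8271)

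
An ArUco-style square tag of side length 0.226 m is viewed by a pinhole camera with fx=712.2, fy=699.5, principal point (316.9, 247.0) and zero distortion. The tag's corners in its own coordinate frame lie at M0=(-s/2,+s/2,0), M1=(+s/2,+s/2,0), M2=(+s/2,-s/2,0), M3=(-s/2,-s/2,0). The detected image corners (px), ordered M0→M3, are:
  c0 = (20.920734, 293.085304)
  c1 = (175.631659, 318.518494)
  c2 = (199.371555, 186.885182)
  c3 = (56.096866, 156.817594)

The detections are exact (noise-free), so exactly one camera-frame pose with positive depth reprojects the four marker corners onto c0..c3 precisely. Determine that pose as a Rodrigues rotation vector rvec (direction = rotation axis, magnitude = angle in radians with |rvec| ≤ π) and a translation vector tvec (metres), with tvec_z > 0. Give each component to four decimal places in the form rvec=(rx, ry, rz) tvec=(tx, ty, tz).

rvec=(-0.3179, -0.2698, 0.1544) tvec=(-0.3124, -0.0159, 1.1036)

Intrinsics K: fx=712.2, fy=699.5, cx=316.9, cy=247.0
Marker side s = 0.226 m; corners in marker frame (Z=0):
  M0 = (-0.1130, +0.1130, 0)
  M1 = (+0.1130, +0.1130, 0)
  M2 = (+0.1130, -0.1130, 0)
  M3 = (-0.1130, -0.1130, 0)
Detected image corners:
  c0 = (20.920734, 293.085304) px
  c1 = (175.631659, 318.518494) px
  c2 = (199.371555, 186.885182) px
  c3 = (56.096866, 156.817594) px
Planar DLT: solve 8×8 A·h = b for H (H[2,2]=1):
  H  [+682.66784 -163.31571 +115.30684]
  H  [+174.39940 +521.47533 +236.91399]
  H  [+0.21466 -0.29719 +1.00000]
B = K⁻¹H; ‖b₁‖=0.906086, ‖b₂‖=0.906086; λ = 2/(‖b₁‖+‖b₂‖) = 1.103648, sign → tz>0 ⇒ λ=+1.103648
r₁ = λ·B[:,0] = (+0.95247,+0.19151,+0.23691); r₂ = λ·B[:,1] = (-0.10713,+0.93858,-0.32800)
r₃ = r₁×r₂ = (-0.28517,+0.28703,+0.91449); SVD([r₁ r₂ r₃]) → R = UVᵀ:
  R  [+0.95247 -0.10713 -0.28517]
  R  [+0.19151 +0.93858 +0.28703]
  R  [+0.23691 -0.32800 +0.91449]
t = (-0.31240, -0.01591, +1.10365) m
tr R = 2.805547; θ = arccos((tr R − 1)/2) = 0.444621 rad = 25.475°
axis k = ((R−Rᵀ)₃₂, (R−Rᵀ)₁₃, (R−Rᵀ)₂₁) / (2 sinθ) = (-0.714947, -0.606900, +0.347165)
rvec = θ·k = (-0.317881, -0.269841, +0.154357)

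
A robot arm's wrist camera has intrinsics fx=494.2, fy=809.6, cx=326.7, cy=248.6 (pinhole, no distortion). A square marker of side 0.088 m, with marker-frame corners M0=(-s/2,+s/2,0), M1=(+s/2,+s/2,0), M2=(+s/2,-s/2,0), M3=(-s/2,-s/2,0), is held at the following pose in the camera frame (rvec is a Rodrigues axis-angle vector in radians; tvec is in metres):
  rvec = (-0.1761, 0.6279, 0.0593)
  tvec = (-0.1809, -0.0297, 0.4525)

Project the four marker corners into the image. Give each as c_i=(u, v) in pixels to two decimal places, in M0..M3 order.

c0=(95.06, 271.73) c1=(150.13, 274.90) c2=(166.26, 112.32) c3=(110.93, 126.62)

Intrinsics K: fx=494.2, fy=809.6, cx=326.7, cy=248.6
Marker side s = 0.088 m; corners in marker frame (Z=0):
  M0 = (-0.0440, +0.0440, 0)
  M1 = (+0.0440, +0.0440, 0)
  M2 = (+0.0440, -0.0440, 0)
  M3 = (-0.0440, -0.0440, 0)
rvec = (-0.1761, 0.6279, 0.0593), |rvec| = θ = 0.65482 rad = 37.518°
Rodrigues: sinθ=0.60901, 1−cosθ=0.20684; R = I + sinθ·[k]× + (1−cosθ)·[k]×²:
    [+0.80812 -0.10849 +0.57894]
    [+0.00181 +0.98334 +0.18174]
    [-0.58902 -0.14582 +0.79486]
t = (-0.1809, -0.0297, 0.4525) m
M0: Pc = R·M0+t = (-0.22123, +0.01349, +0.47200); u = 494.2·(-0.22123)/0.47200 + 326.7 = 95.0641, v = 809.6·(+0.01349)/0.47200 + 248.6 = 271.7342
M1: Pc = R·M1+t = (-0.15012, +0.01365, +0.42017); u = 494.2·(-0.15012)/0.42017 + 326.7 = 150.1333, v = 809.6·(+0.01365)/0.42017 + 248.6 = 274.8956
M2: Pc = R·M2+t = (-0.14057, -0.07289, +0.43300); u = 494.2·(-0.14057)/0.43300 + 326.7 = 166.2626, v = 809.6·(-0.07289)/0.43300 + 248.6 = 112.3189
M3: Pc = R·M3+t = (-0.21168, -0.07305, +0.48483); u = 494.2·(-0.21168)/0.48483 + 326.7 = 110.9266, v = 809.6·(-0.07305)/0.48483 + 248.6 = 126.6223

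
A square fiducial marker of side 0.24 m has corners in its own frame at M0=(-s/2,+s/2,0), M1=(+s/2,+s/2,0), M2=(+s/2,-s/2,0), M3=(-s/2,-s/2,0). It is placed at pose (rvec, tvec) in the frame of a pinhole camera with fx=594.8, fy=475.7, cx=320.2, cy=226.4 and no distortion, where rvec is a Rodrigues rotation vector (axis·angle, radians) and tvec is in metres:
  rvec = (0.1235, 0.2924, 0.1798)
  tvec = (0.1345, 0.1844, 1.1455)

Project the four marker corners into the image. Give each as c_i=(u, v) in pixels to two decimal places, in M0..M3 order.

Intrinsics K: fx=594.8, fy=475.7, cx=320.2, cy=226.4
Marker side s = 0.24 m; corners in marker frame (Z=0):
  M0 = (-0.1200, +0.1200, 0)
  M1 = (+0.1200, +0.1200, 0)
  M2 = (+0.1200, -0.1200, 0)
  M3 = (-0.1200, -0.1200, 0)
rvec = (0.1235, 0.2924, 0.1798), |rvec| = θ = 0.36480 rad = 20.901°
Rodrigues: sinθ=0.35676, 1−cosθ=0.06580; R = I + sinθ·[k]× + (1−cosθ)·[k]×²:
    [+0.94174 -0.15798 +0.29694]
    [+0.19369 +0.97647 -0.09478]
    [-0.27498 +0.14678 +0.95018]
t = (0.1345, 0.1844, 1.1455) m
M0: Pc = R·M0+t = (+0.00253, +0.27833, +1.19611); u = 594.8·(+0.00253)/1.19611 + 320.2 = 321.4599, v = 475.7·(+0.27833)/1.19611 + 226.4 = 337.0948
M1: Pc = R·M1+t = (+0.22855, +0.32482, +1.13012); u = 594.8·(+0.22855)/1.13012 + 320.2 = 440.4903, v = 475.7·(+0.32482)/1.13012 + 226.4 = 363.1266
M2: Pc = R·M2+t = (+0.26647, +0.09047, +1.09489); u = 594.8·(+0.26647)/1.09489 + 320.2 = 464.9581, v = 475.7·(+0.09047)/1.09489 + 226.4 = 265.7053
M3: Pc = R·M3+t = (+0.04045, +0.04398, +1.16088); u = 594.8·(+0.04045)/1.16088 + 320.2 = 340.9250, v = 475.7·(+0.04398)/1.16088 + 226.4 = 244.4218

c0=(321.46, 337.09) c1=(440.49, 363.13) c2=(464.96, 265.71) c3=(340.92, 244.42)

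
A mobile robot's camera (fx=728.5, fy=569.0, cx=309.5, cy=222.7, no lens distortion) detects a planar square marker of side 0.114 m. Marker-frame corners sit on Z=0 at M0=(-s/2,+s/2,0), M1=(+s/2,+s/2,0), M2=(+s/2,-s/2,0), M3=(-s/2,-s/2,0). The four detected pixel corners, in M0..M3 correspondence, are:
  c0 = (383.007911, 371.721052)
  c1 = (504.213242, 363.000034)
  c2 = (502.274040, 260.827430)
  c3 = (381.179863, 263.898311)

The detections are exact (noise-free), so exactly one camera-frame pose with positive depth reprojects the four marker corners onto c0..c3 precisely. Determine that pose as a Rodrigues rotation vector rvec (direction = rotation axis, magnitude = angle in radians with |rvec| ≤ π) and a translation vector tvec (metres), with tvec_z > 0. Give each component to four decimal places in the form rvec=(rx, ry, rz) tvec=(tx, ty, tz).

Intrinsics K: fx=728.5, fy=569.0, cx=309.5, cy=222.7
Marker side s = 0.114 m; corners in marker frame (Z=0):
  M0 = (-0.0570, +0.0570, 0)
  M1 = (+0.0570, +0.0570, 0)
  M2 = (+0.0570, -0.0570, 0)
  M3 = (-0.0570, -0.0570, 0)
Detected image corners:
  c0 = (383.007911, 371.721052) px
  c1 = (504.213242, 363.000034) px
  c2 = (502.274040, 260.827430) px
  c3 = (381.179863, 263.898311) px
Planar DLT: solve 8×8 A·h = b for H (H[2,2]=1):
  H  [+1271.28983 +9.73057 +444.29479]
  H  [+96.65688 +915.52601 +314.73653]
  H  [+0.47117 -0.01537 +1.00000]
B = K⁻¹H; ‖b₁‖=1.615222, ‖b₂‖=1.615222; λ = 2/(‖b₁‖+‖b₂‖) = 0.619110, sign → tz>0 ⇒ λ=+0.619110
r₁ = λ·B[:,0] = (+0.95647,-0.00900,+0.29171); r₂ = λ·B[:,1] = (+0.01231,+0.99988,-0.00952)
r₃ = r₁×r₂ = (-0.29159,+0.01270,+0.95646); SVD([r₁ r₂ r₃]) → R = UVᵀ:
  R  [+0.95647 +0.01231 -0.29159]
  R  [-0.00900 +0.99988 +0.01270]
  R  [+0.29171 -0.00952 +0.95646]
t = (+0.11455, +0.10014, +0.61911) m
tr R = 2.912804; θ = arccos((tr R − 1)/2) = 0.296372 rad = 16.981°
axis k = ((R−Rᵀ)₃₂, (R−Rᵀ)₁₃, (R−Rᵀ)₂₁) / (2 sinθ) = (-0.038030, -0.998610, -0.036492)
rvec = θ·k = (-0.011271, -0.295961, -0.010815)

rvec=(-0.0113, -0.2960, -0.0108) tvec=(0.1146, 0.1001, 0.6191)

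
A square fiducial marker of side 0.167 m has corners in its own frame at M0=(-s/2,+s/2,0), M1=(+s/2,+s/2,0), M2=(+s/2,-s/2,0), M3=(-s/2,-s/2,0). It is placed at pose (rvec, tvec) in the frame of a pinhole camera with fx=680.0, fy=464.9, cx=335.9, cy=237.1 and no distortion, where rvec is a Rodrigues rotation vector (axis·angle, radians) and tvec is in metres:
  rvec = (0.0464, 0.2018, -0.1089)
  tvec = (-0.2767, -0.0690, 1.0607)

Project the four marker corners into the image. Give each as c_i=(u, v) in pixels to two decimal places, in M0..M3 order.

Intrinsics K: fx=680.0, fy=464.9, cx=335.9, cy=237.1
Marker side s = 0.167 m; corners in marker frame (Z=0):
  M0 = (-0.0835, +0.0835, 0)
  M1 = (+0.0835, +0.0835, 0)
  M2 = (+0.0835, -0.0835, 0)
  M3 = (-0.0835, -0.0835, 0)
rvec = (0.0464, 0.2018, -0.1089), |rvec| = θ = 0.23396 rad = 13.405°
Rodrigues: sinθ=0.23183, 1−cosθ=0.02724; R = I + sinθ·[k]× + (1−cosθ)·[k]×²:
    [+0.97383 +0.11257 +0.19745]
    [-0.10325 +0.99303 -0.05692]
    [-0.20248 +0.03504 +0.97866]
t = (-0.2767, -0.0690, 1.0607) m
M0: Pc = R·M0+t = (-0.34862, +0.02254, +1.08053); u = 680.0·(-0.34862)/1.08053 + 335.9 = 116.5098, v = 464.9·(+0.02254)/1.08053 + 237.1 = 246.7974
M1: Pc = R·M1+t = (-0.18599, +0.00530, +1.04672); u = 680.0·(-0.18599)/1.04672 + 335.9 = 215.0745, v = 464.9·(+0.00530)/1.04672 + 237.1 = 239.4524
M2: Pc = R·M2+t = (-0.20478, -0.16054, +1.04087); u = 680.0·(-0.20478)/1.04087 + 335.9 = 202.1137, v = 464.9·(-0.16054)/1.04087 + 237.1 = 165.3958
M3: Pc = R·M3+t = (-0.36741, -0.14330, +1.07468); u = 680.0·(-0.36741)/1.07468 + 335.9 = 103.4202, v = 464.9·(-0.14330)/1.07468 + 237.1 = 175.1109

c0=(116.51, 246.80) c1=(215.07, 239.45) c2=(202.11, 165.40) c3=(103.42, 175.11)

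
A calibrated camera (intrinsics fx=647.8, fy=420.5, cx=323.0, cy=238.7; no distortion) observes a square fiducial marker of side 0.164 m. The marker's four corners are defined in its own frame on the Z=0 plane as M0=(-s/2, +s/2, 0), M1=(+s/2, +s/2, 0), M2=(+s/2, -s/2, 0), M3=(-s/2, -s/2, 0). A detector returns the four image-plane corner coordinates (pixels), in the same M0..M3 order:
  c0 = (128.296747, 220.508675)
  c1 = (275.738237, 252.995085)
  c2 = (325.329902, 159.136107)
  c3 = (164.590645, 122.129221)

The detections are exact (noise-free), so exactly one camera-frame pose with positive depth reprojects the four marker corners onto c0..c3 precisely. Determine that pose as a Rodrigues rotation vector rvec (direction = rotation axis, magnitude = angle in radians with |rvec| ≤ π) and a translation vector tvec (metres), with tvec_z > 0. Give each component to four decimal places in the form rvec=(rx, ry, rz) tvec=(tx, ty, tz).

rvec=(0.3777, 0.0048, 0.3373) tvec=(-0.1016, -0.0747, 0.6585)

Intrinsics K: fx=647.8, fy=420.5, cx=323.0, cy=238.7
Marker side s = 0.164 m; corners in marker frame (Z=0):
  M0 = (-0.0820, +0.0820, 0)
  M1 = (+0.0820, +0.0820, 0)
  M2 = (+0.0820, -0.0820, 0)
  M3 = (-0.0820, -0.0820, 0)
Detected image corners:
  c0 = (128.296747, 220.508675) px
  c1 = (275.738237, 252.995085) px
  c2 = (325.329902, 159.136107) px
  c3 = (164.590645, 122.129221) px
Planar DLT: solve 8×8 A·h = b for H (H[2,2]=1):
  H  [+957.34680 -139.07287 +223.07349]
  H  [+227.79750 +689.89773 +190.98729]
  H  [+0.08771 +0.55065 +1.00000]
B = K⁻¹H; ‖b₁‖=1.518675, ‖b₂‖=1.518675; λ = 2/(‖b₁‖+‖b₂‖) = 0.658469, sign → tz>0 ⇒ λ=+0.658469
r₁ = λ·B[:,0] = (+0.94432,+0.32393,+0.05775); r₂ = λ·B[:,1] = (-0.32215,+0.87450,+0.36259)
r₃ = r₁×r₂ = (+0.06695,-0.36100,+0.93016); SVD([r₁ r₂ r₃]) → R = UVᵀ:
  R  [+0.94432 -0.32215 +0.06695]
  R  [+0.32393 +0.87450 -0.36100]
  R  [+0.05775 +0.36259 +0.93016]
t = (-0.10157, -0.07471, +0.65847) m
tr R = 2.748973; θ = arccos((tr R − 1)/2) = 0.506420 rad = 29.016°
axis k = ((R−Rᵀ)₃₂, (R−Rᵀ)₁₃, (R−Rᵀ)₂₁) / (2 sinθ) = (+0.745895, +0.009477, +0.665996)
rvec = θ·k = (+0.377736, +0.004799, +0.337273)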